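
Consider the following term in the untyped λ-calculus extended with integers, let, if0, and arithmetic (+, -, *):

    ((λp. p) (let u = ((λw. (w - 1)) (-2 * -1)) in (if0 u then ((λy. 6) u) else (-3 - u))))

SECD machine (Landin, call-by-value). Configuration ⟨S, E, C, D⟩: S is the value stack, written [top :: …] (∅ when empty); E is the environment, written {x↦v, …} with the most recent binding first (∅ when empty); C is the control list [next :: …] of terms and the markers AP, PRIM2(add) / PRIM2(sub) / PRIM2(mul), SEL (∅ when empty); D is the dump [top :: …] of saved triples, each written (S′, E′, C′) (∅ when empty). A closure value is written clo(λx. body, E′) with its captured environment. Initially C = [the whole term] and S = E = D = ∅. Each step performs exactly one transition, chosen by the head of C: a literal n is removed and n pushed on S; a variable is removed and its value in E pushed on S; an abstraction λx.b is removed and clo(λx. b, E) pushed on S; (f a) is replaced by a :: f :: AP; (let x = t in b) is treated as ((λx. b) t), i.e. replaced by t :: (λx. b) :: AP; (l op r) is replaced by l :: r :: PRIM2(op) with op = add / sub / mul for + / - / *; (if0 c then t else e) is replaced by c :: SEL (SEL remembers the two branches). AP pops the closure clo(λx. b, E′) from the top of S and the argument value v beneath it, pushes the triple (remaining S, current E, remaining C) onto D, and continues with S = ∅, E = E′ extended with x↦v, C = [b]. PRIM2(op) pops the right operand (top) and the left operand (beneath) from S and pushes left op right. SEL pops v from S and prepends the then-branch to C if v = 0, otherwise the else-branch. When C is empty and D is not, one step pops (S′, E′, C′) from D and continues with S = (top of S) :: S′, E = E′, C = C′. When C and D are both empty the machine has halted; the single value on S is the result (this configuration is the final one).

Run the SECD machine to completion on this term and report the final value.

Answer: -4

Execution trace:
step 0: ⟨S=∅; E=∅; C=[((λp. p) (let u = ((λw. (w - 1)) (-2 * -1)) in (if0 u then ((λy. 6) u) else (-3 - u))))]; D=∅⟩
step 1: ⟨S=∅; E=∅; C=[(let u = ((λw. (w - 1)) (-2 * -1)) in (if0 u then ((λy. 6) u) else (-3 - u))) :: (λp. p) :: AP]; D=∅⟩
step 2: ⟨S=∅; E=∅; C=[((λw. (w - 1)) (-2 * -1)) :: (λu. (if0 u then ((λy. 6) u) else (-3 - u))) :: AP :: (λp. p) :: AP]; D=∅⟩
step 3: ⟨S=∅; E=∅; C=[(-2 * -1) :: (λw. (w - 1)) :: AP :: (λu. (if0 u then ((λy. 6) u) else (-3 - u))) :: AP :: (λp. p) :: AP]; D=∅⟩
step 4: ⟨S=∅; E=∅; C=[-2 :: -1 :: PRIM2(mul) :: (λw. (w - 1)) :: AP :: (λu. (if0 u then ((λy. 6) u) else (-3 - u))) :: AP :: (λp. p) :: AP]; D=∅⟩
step 5: ⟨S=[-2]; E=∅; C=[-1 :: PRIM2(mul) :: (λw. (w - 1)) :: AP :: (λu. (if0 u then ((λy. 6) u) else (-3 - u))) :: AP :: (λp. p) :: AP]; D=∅⟩
step 6: ⟨S=[-1 :: -2]; E=∅; C=[PRIM2(mul) :: (λw. (w - 1)) :: AP :: (λu. (if0 u then ((λy. 6) u) else (-3 - u))) :: AP :: (λp. p) :: AP]; D=∅⟩
step 7: ⟨S=[2]; E=∅; C=[(λw. (w - 1)) :: AP :: (λu. (if0 u then ((λy. 6) u) else (-3 - u))) :: AP :: (λp. p) :: AP]; D=∅⟩
step 8: ⟨S=[clo(λw. (w - 1), ∅) :: 2]; E=∅; C=[AP :: (λu. (if0 u then ((λy. 6) u) else (-3 - u))) :: AP :: (λp. p) :: AP]; D=∅⟩
step 9: ⟨S=∅; E={w↦2}; C=[(w - 1)]; D=[(∅, ∅, [(λu. (if0 u then ((λy. 6) u) else (-3 - u))) :: AP :: (λp. p) :: AP])]⟩
step 10: ⟨S=∅; E={w↦2}; C=[w :: 1 :: PRIM2(sub)]; D=[(∅, ∅, [(λu. (if0 u then ((λy. 6) u) else (-3 - u))) :: AP :: (λp. p) :: AP])]⟩
step 11: ⟨S=[2]; E={w↦2}; C=[1 :: PRIM2(sub)]; D=[(∅, ∅, [(λu. (if0 u then ((λy. 6) u) else (-3 - u))) :: AP :: (λp. p) :: AP])]⟩
step 12: ⟨S=[1 :: 2]; E={w↦2}; C=[PRIM2(sub)]; D=[(∅, ∅, [(λu. (if0 u then ((λy. 6) u) else (-3 - u))) :: AP :: (λp. p) :: AP])]⟩
step 13: ⟨S=[1]; E={w↦2}; C=∅; D=[(∅, ∅, [(λu. (if0 u then ((λy. 6) u) else (-3 - u))) :: AP :: (λp. p) :: AP])]⟩
step 14: ⟨S=[1]; E=∅; C=[(λu. (if0 u then ((λy. 6) u) else (-3 - u))) :: AP :: (λp. p) :: AP]; D=∅⟩
step 15: ⟨S=[clo(λu. (if0 u then ((λy. 6) u) else (-3 - u)), ∅) :: 1]; E=∅; C=[AP :: (λp. p) :: AP]; D=∅⟩
step 16: ⟨S=∅; E={u↦1}; C=[(if0 u then ((λy. 6) u) else (-3 - u))]; D=[(∅, ∅, [(λp. p) :: AP])]⟩
step 17: ⟨S=∅; E={u↦1}; C=[u :: SEL]; D=[(∅, ∅, [(λp. p) :: AP])]⟩
step 18: ⟨S=[1]; E={u↦1}; C=[SEL]; D=[(∅, ∅, [(λp. p) :: AP])]⟩
step 19: ⟨S=∅; E={u↦1}; C=[(-3 - u)]; D=[(∅, ∅, [(λp. p) :: AP])]⟩
step 20: ⟨S=∅; E={u↦1}; C=[-3 :: u :: PRIM2(sub)]; D=[(∅, ∅, [(λp. p) :: AP])]⟩
step 21: ⟨S=[-3]; E={u↦1}; C=[u :: PRIM2(sub)]; D=[(∅, ∅, [(λp. p) :: AP])]⟩
step 22: ⟨S=[1 :: -3]; E={u↦1}; C=[PRIM2(sub)]; D=[(∅, ∅, [(λp. p) :: AP])]⟩
step 23: ⟨S=[-4]; E={u↦1}; C=∅; D=[(∅, ∅, [(λp. p) :: AP])]⟩
step 24: ⟨S=[-4]; E=∅; C=[(λp. p) :: AP]; D=∅⟩
step 25: ⟨S=[clo(λp. p, ∅) :: -4]; E=∅; C=[AP]; D=∅⟩
step 26: ⟨S=∅; E={p↦-4}; C=[p]; D=[(∅, ∅, ∅)]⟩
step 27: ⟨S=[-4]; E={p↦-4}; C=∅; D=[(∅, ∅, ∅)]⟩
step 28: ⟨S=[-4]; E=∅; C=∅; D=∅⟩
→ final value -4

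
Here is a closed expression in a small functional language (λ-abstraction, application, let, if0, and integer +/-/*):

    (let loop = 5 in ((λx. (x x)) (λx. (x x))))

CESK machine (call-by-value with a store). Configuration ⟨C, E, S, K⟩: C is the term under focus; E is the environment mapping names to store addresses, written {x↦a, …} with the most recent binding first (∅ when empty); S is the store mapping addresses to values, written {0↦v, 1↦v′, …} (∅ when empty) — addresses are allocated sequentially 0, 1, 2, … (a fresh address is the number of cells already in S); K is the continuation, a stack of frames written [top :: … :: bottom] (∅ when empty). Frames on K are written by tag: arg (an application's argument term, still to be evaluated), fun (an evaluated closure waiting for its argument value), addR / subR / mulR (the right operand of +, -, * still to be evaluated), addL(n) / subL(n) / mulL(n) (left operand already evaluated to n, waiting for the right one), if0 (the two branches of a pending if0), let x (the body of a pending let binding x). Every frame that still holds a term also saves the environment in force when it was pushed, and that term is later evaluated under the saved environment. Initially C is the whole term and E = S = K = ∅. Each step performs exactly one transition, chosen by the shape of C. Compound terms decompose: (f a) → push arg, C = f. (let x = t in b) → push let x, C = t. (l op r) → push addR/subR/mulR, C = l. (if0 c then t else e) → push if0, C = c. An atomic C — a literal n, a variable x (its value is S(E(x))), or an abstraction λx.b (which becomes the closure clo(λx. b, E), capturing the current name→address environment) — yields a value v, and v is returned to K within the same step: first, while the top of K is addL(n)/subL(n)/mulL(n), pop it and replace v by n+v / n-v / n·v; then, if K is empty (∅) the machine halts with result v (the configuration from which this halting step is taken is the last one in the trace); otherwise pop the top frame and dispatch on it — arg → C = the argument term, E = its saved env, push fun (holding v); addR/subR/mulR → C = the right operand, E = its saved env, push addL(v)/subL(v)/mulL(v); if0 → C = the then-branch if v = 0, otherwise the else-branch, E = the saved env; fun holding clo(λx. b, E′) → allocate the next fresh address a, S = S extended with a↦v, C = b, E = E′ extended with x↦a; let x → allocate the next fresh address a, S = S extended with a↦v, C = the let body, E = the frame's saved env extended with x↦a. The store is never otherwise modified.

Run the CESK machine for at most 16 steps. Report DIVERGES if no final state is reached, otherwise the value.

Answer: DIVERGES (no final state within 16 steps)

Machine steps:
step 0: [C=(let loop = 5 in ((λx. (x x)) (λx. (x x)))) | E=∅ | S=∅ | K=∅]
step 1: [C=5 | E=∅ | S=∅ | K=[let loop]]
step 2: [C=((λx. (x x)) (λx. (x x))) | E={loop↦0} | S={0↦5} | K=∅]
step 3: [C=(λx. (x x)) | E={loop↦0} | S={0↦5} | K=[arg]]
step 4: [C=(λx. (x x)) | E={loop↦0} | S={0↦5} | K=[fun]]
step 5: [C=(x x) | E={x↦1, loop↦0} | S={0↦5, 1↦clo(λx. (x x), {loop↦0})} | K=∅]
step 6: [C=x | E={x↦1, loop↦0} | S={0↦5, 1↦clo(λx. (x x), {loop↦0})} | K=[arg]]
step 7: [C=x | E={x↦1, loop↦0} | S={0↦5, 1↦clo(λx. (x x), {loop↦0})} | K=[fun]]
step 8: [C=(x x) | E={x↦2, loop↦0} | S={0↦5, 1↦clo(λx. (x x), {loop↦0}), 2↦clo(λx. (x x), {loop↦0})} | K=∅]
step 9: [C=x | E={x↦2, loop↦0} | S={0↦5, 1↦clo(λx. (x x), {loop↦0}), 2↦clo(λx. (x x), {loop↦0})} | K=[arg]]
step 10: [C=x | E={x↦2, loop↦0} | S={0↦5, 1↦clo(λx. (x x), {loop↦0}), 2↦clo(λx. (x x), {loop↦0})} | K=[fun]]
step 11: [C=(x x) | E={x↦3, loop↦0} | S={0↦5, 1↦clo(λx. (x x), {loop↦0}), 2↦clo(λx. (x x), {loop↦0}), 3↦clo(λx. (x x), {loop↦0})} | K=∅]
step 12: [C=x | E={x↦3, loop↦0} | S={0↦5, 1↦clo(λx. (x x), {loop↦0}), 2↦clo(λx. (x x), {loop↦0}), 3↦clo(λx. (x x), {loop↦0})} | K=[arg]]
step 13: [C=x | E={x↦3, loop↦0} | S={0↦5, 1↦clo(λx. (x x), {loop↦0}), 2↦clo(λx. (x x), {loop↦0}), 3↦clo(λx. (x x), {loop↦0})} | K=[fun]]
step 14: [C=(x x) | E={x↦4, loop↦0} | S={0↦5, 1↦clo(λx. (x x), {loop↦0}), 2↦clo(λx. (x x), {loop↦0}), 3↦clo(λx. (x x), {loop↦0}), 4↦clo(λx. (x x), {loop↦0})} | K=∅]
step 15: [C=x | E={x↦4, loop↦0} | S={0↦5, 1↦clo(λx. (x x), {loop↦0}), 2↦clo(λx. (x x), {loop↦0}), 3↦clo(λx. (x x), {loop↦0}), 4↦clo(λx. (x x), {loop↦0})} | K=[arg]]
step 16: [C=x | E={x↦4, loop↦0} | S={0↦5, 1↦clo(λx. (x x), {loop↦0}), 2↦clo(λx. (x x), {loop↦0}), 3↦clo(λx. (x x), {loop↦0}), 4↦clo(λx. (x x), {loop↦0})} | K=[fun]]
→ 16 transitions taken and the configuration is still not final: no result within 16 steps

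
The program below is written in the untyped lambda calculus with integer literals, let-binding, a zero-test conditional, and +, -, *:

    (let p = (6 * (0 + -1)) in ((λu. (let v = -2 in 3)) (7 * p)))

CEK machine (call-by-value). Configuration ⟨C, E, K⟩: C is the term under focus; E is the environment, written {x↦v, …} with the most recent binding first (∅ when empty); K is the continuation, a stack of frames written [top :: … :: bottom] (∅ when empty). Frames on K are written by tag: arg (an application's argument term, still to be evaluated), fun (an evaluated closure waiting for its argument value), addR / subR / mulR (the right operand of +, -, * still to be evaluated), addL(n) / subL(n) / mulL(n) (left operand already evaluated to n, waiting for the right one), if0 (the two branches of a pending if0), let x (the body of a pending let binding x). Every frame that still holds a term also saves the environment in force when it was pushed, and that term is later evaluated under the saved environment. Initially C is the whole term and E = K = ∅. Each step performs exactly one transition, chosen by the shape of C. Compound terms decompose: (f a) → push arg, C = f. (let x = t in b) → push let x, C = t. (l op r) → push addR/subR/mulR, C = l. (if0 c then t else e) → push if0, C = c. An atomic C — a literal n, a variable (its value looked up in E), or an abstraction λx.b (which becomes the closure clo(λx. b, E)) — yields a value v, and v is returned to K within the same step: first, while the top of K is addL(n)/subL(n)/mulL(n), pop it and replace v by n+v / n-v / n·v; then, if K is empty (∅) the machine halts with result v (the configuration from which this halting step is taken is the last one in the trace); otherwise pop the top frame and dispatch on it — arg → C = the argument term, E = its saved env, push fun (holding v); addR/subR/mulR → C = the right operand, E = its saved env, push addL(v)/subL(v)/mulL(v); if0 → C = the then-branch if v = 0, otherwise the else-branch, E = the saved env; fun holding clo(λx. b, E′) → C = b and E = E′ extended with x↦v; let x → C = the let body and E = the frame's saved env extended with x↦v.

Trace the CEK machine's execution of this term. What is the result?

Answer: 3

Derivation:
[0] <C=(let p = (6 * (0 + -1)) in ((λu. (let v = -2 in 3)) (7 * p))), E=∅, K=∅>
[1] <C=(6 * (0 + -1)), E=∅, K=[let p]>
[2] <C=6, E=∅, K=[mulR :: let p]>
[3] <C=(0 + -1), E=∅, K=[mulL(6) :: let p]>
[4] <C=0, E=∅, K=[addR :: mulL(6) :: let p]>
[5] <C=-1, E=∅, K=[addL(0) :: mulL(6) :: let p]>
[6] <C=((λu. (let v = -2 in 3)) (7 * p)), E={p↦-6}, K=∅>
[7] <C=(λu. (let v = -2 in 3)), E={p↦-6}, K=[arg]>
[8] <C=(7 * p), E={p↦-6}, K=[fun]>
[9] <C=7, E={p↦-6}, K=[mulR :: fun]>
[10] <C=p, E={p↦-6}, K=[mulL(7) :: fun]>
[11] <C=(let v = -2 in 3), E={u↦-42, p↦-6}, K=∅>
[12] <C=-2, E={u↦-42, p↦-6}, K=[let v]>
[13] <C=3, E={v↦-2, u↦-42, p↦-6}, K=∅>
→ final value 3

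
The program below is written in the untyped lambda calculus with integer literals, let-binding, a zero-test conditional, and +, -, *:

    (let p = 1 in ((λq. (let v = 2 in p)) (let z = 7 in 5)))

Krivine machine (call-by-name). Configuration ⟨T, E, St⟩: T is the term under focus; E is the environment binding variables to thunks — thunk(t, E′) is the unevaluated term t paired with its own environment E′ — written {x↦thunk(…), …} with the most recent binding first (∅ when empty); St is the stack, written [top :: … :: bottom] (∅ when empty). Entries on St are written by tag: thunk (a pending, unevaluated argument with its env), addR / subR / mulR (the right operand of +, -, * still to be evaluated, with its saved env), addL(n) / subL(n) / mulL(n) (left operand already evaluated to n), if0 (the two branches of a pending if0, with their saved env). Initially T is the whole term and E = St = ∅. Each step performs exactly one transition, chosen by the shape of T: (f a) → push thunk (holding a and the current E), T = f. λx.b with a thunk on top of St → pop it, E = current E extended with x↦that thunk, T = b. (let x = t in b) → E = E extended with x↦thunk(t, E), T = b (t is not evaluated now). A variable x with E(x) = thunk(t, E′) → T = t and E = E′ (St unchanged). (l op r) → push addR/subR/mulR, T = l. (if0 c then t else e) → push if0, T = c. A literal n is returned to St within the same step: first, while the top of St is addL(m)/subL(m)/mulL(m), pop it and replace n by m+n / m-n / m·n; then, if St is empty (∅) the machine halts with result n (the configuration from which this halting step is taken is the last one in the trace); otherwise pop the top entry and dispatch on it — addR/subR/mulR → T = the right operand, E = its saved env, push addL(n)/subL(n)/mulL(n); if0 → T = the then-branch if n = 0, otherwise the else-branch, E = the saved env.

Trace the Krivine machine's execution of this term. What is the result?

Answer: 1

Machine steps:
0. [T=(let p = 1 in ((λq. (let v = 2 in p)) (let z = 7 in 5))) | E=∅ | St=∅]
1. [T=((λq. (let v = 2 in p)) (let z = 7 in 5)) | E={p↦thunk(1, ∅)} | St=∅]
2. [T=(λq. (let v = 2 in p)) | E={p↦thunk(1, ∅)} | St=[thunk]]
3. [T=(let v = 2 in p) | E={q↦thunk((let z = 7 in 5), {p↦thunk(1, ∅)}), p↦thunk(1, ∅)} | St=∅]
4. [T=p | E={v↦thunk(2, {q↦thunk((let z = 7 in 5), {p↦thunk(1, ∅)}), p↦thunk(1, ∅)}), q↦thunk((let z = 7 in 5), {p↦thunk(1, ∅)}), p↦thunk(1, ∅)} | St=∅]
5. [T=1 | E=∅ | St=∅]
→ final value 1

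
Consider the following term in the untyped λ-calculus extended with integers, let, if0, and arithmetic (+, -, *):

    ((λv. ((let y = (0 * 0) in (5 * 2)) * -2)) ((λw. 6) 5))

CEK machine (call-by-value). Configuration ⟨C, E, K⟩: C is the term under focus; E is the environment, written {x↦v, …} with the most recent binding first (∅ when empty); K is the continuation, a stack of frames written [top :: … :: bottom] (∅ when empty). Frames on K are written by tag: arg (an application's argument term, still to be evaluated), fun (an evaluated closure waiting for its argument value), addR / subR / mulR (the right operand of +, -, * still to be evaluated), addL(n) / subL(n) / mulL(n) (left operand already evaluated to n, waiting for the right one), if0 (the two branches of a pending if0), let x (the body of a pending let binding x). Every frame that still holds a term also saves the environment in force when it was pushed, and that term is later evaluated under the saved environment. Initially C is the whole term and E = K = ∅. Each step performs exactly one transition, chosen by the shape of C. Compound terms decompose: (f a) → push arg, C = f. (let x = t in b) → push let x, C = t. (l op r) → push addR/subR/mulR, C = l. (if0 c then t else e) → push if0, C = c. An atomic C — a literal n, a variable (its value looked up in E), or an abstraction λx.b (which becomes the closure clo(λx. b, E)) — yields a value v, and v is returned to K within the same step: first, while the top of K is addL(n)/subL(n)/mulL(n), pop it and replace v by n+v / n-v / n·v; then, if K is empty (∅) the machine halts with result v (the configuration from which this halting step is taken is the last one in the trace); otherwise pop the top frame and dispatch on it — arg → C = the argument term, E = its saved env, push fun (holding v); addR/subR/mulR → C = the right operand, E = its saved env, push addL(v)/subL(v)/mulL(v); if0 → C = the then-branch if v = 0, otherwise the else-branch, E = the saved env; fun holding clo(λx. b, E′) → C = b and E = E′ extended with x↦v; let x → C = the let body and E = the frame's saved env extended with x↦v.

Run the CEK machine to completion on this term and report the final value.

Answer: -20

Derivation:
step 0: [C=((λv. ((let y = (0 * 0) in (5 * 2)) * -2)) ((λw. 6) 5)) | E=∅ | K=∅]
step 1: [C=(λv. ((let y = (0 * 0) in (5 * 2)) * -2)) | E=∅ | K=[arg]]
step 2: [C=((λw. 6) 5) | E=∅ | K=[fun]]
step 3: [C=(λw. 6) | E=∅ | K=[arg :: fun]]
step 4: [C=5 | E=∅ | K=[fun :: fun]]
step 5: [C=6 | E={w↦5} | K=[fun]]
step 6: [C=((let y = (0 * 0) in (5 * 2)) * -2) | E={v↦6} | K=∅]
step 7: [C=(let y = (0 * 0) in (5 * 2)) | E={v↦6} | K=[mulR]]
step 8: [C=(0 * 0) | E={v↦6} | K=[let y :: mulR]]
step 9: [C=0 | E={v↦6} | K=[mulR :: let y :: mulR]]
step 10: [C=0 | E={v↦6} | K=[mulL(0) :: let y :: mulR]]
step 11: [C=(5 * 2) | E={y↦0, v↦6} | K=[mulR]]
step 12: [C=5 | E={y↦0, v↦6} | K=[mulR :: mulR]]
step 13: [C=2 | E={y↦0, v↦6} | K=[mulL(5) :: mulR]]
step 14: [C=-2 | E={v↦6} | K=[mulL(10)]]
→ final value -20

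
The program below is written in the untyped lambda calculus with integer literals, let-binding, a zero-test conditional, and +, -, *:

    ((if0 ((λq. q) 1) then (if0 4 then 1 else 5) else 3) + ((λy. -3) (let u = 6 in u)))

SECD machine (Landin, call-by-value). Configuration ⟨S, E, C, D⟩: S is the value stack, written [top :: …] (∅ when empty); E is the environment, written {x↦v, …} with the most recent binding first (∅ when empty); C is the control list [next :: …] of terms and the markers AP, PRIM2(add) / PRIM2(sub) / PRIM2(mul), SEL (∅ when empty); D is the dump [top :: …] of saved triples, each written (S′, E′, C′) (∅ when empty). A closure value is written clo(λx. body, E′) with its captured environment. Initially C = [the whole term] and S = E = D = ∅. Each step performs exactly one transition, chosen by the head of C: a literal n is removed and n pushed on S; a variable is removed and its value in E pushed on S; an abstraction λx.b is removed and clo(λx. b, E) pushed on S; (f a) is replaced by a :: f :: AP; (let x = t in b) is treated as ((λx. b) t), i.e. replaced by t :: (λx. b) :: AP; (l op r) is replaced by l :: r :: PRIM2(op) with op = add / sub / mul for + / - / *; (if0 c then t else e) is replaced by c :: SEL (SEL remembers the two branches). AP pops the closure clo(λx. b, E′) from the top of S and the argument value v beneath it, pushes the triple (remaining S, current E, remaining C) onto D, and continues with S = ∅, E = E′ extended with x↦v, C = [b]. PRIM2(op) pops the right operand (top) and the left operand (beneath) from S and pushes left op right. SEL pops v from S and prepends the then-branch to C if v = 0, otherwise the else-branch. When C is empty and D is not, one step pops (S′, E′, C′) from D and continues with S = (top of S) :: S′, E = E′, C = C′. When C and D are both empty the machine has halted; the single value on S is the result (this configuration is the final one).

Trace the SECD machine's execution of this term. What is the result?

Answer: 0

Derivation:
[0] [S=∅ | E=∅ | C=[((if0 ((λq. q) 1) then (if0 4 then 1 else 5) else 3) + ((λy. -3) (let u = 6 in u)))] | D=∅]
[1] [S=∅ | E=∅ | C=[(if0 ((λq. q) 1) then (if0 4 then 1 else 5) else 3) :: ((λy. -3) (let u = 6 in u)) :: PRIM2(add)] | D=∅]
[2] [S=∅ | E=∅ | C=[((λq. q) 1) :: SEL :: ((λy. -3) (let u = 6 in u)) :: PRIM2(add)] | D=∅]
[3] [S=∅ | E=∅ | C=[1 :: (λq. q) :: AP :: SEL :: ((λy. -3) (let u = 6 in u)) :: PRIM2(add)] | D=∅]
[4] [S=[1] | E=∅ | C=[(λq. q) :: AP :: SEL :: ((λy. -3) (let u = 6 in u)) :: PRIM2(add)] | D=∅]
[5] [S=[clo(λq. q, ∅) :: 1] | E=∅ | C=[AP :: SEL :: ((λy. -3) (let u = 6 in u)) :: PRIM2(add)] | D=∅]
[6] [S=∅ | E={q↦1} | C=[q] | D=[(∅, ∅, [SEL :: ((λy. -3) (let u = 6 in u)) :: PRIM2(add)])]]
[7] [S=[1] | E={q↦1} | C=∅ | D=[(∅, ∅, [SEL :: ((λy. -3) (let u = 6 in u)) :: PRIM2(add)])]]
[8] [S=[1] | E=∅ | C=[SEL :: ((λy. -3) (let u = 6 in u)) :: PRIM2(add)] | D=∅]
[9] [S=∅ | E=∅ | C=[3 :: ((λy. -3) (let u = 6 in u)) :: PRIM2(add)] | D=∅]
[10] [S=[3] | E=∅ | C=[((λy. -3) (let u = 6 in u)) :: PRIM2(add)] | D=∅]
[11] [S=[3] | E=∅ | C=[(let u = 6 in u) :: (λy. -3) :: AP :: PRIM2(add)] | D=∅]
[12] [S=[3] | E=∅ | C=[6 :: (λu. u) :: AP :: (λy. -3) :: AP :: PRIM2(add)] | D=∅]
[13] [S=[6 :: 3] | E=∅ | C=[(λu. u) :: AP :: (λy. -3) :: AP :: PRIM2(add)] | D=∅]
[14] [S=[clo(λu. u, ∅) :: 6 :: 3] | E=∅ | C=[AP :: (λy. -3) :: AP :: PRIM2(add)] | D=∅]
[15] [S=∅ | E={u↦6} | C=[u] | D=[([3], ∅, [(λy. -3) :: AP :: PRIM2(add)])]]
[16] [S=[6] | E={u↦6} | C=∅ | D=[([3], ∅, [(λy. -3) :: AP :: PRIM2(add)])]]
[17] [S=[6 :: 3] | E=∅ | C=[(λy. -3) :: AP :: PRIM2(add)] | D=∅]
[18] [S=[clo(λy. -3, ∅) :: 6 :: 3] | E=∅ | C=[AP :: PRIM2(add)] | D=∅]
[19] [S=∅ | E={y↦6} | C=[-3] | D=[([3], ∅, [PRIM2(add)])]]
[20] [S=[-3] | E={y↦6} | C=∅ | D=[([3], ∅, [PRIM2(add)])]]
[21] [S=[-3 :: 3] | E=∅ | C=[PRIM2(add)] | D=∅]
[22] [S=[0] | E=∅ | C=∅ | D=∅]
→ final value 0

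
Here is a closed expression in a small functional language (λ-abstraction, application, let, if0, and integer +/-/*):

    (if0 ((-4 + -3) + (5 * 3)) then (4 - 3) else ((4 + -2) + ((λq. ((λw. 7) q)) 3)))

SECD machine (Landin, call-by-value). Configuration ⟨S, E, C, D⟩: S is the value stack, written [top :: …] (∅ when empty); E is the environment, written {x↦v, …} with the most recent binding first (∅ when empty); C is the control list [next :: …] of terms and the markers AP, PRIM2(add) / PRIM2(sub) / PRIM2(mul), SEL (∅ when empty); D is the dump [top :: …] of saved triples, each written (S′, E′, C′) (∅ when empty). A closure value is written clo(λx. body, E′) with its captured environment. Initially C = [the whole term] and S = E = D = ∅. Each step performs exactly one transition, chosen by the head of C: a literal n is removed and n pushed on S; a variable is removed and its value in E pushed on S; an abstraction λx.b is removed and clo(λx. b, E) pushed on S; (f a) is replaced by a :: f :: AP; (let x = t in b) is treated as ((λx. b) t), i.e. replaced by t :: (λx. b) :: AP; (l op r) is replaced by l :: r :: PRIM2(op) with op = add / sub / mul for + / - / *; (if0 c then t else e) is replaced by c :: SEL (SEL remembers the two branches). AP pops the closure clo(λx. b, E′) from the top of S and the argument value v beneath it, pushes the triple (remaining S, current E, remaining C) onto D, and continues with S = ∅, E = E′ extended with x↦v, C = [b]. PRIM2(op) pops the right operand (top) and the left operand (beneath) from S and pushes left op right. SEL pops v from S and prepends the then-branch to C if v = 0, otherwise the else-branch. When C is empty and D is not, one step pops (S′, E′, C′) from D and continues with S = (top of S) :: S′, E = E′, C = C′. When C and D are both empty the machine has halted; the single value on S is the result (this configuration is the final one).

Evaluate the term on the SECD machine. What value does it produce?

step 0: ⟨S=∅; E=∅; C=[(if0 ((-4 + -3) + (5 * 3)) then (4 - 3) else ((4 + -2) + ((λq. ((λw. 7) q)) 3)))]; D=∅⟩
step 1: ⟨S=∅; E=∅; C=[((-4 + -3) + (5 * 3)) :: SEL]; D=∅⟩
step 2: ⟨S=∅; E=∅; C=[(-4 + -3) :: (5 * 3) :: PRIM2(add) :: SEL]; D=∅⟩
step 3: ⟨S=∅; E=∅; C=[-4 :: -3 :: PRIM2(add) :: (5 * 3) :: PRIM2(add) :: SEL]; D=∅⟩
step 4: ⟨S=[-4]; E=∅; C=[-3 :: PRIM2(add) :: (5 * 3) :: PRIM2(add) :: SEL]; D=∅⟩
step 5: ⟨S=[-3 :: -4]; E=∅; C=[PRIM2(add) :: (5 * 3) :: PRIM2(add) :: SEL]; D=∅⟩
step 6: ⟨S=[-7]; E=∅; C=[(5 * 3) :: PRIM2(add) :: SEL]; D=∅⟩
step 7: ⟨S=[-7]; E=∅; C=[5 :: 3 :: PRIM2(mul) :: PRIM2(add) :: SEL]; D=∅⟩
step 8: ⟨S=[5 :: -7]; E=∅; C=[3 :: PRIM2(mul) :: PRIM2(add) :: SEL]; D=∅⟩
step 9: ⟨S=[3 :: 5 :: -7]; E=∅; C=[PRIM2(mul) :: PRIM2(add) :: SEL]; D=∅⟩
step 10: ⟨S=[15 :: -7]; E=∅; C=[PRIM2(add) :: SEL]; D=∅⟩
step 11: ⟨S=[8]; E=∅; C=[SEL]; D=∅⟩
step 12: ⟨S=∅; E=∅; C=[((4 + -2) + ((λq. ((λw. 7) q)) 3))]; D=∅⟩
step 13: ⟨S=∅; E=∅; C=[(4 + -2) :: ((λq. ((λw. 7) q)) 3) :: PRIM2(add)]; D=∅⟩
step 14: ⟨S=∅; E=∅; C=[4 :: -2 :: PRIM2(add) :: ((λq. ((λw. 7) q)) 3) :: PRIM2(add)]; D=∅⟩
step 15: ⟨S=[4]; E=∅; C=[-2 :: PRIM2(add) :: ((λq. ((λw. 7) q)) 3) :: PRIM2(add)]; D=∅⟩
step 16: ⟨S=[-2 :: 4]; E=∅; C=[PRIM2(add) :: ((λq. ((λw. 7) q)) 3) :: PRIM2(add)]; D=∅⟩
step 17: ⟨S=[2]; E=∅; C=[((λq. ((λw. 7) q)) 3) :: PRIM2(add)]; D=∅⟩
step 18: ⟨S=[2]; E=∅; C=[3 :: (λq. ((λw. 7) q)) :: AP :: PRIM2(add)]; D=∅⟩
step 19: ⟨S=[3 :: 2]; E=∅; C=[(λq. ((λw. 7) q)) :: AP :: PRIM2(add)]; D=∅⟩
step 20: ⟨S=[clo(λq. ((λw. 7) q), ∅) :: 3 :: 2]; E=∅; C=[AP :: PRIM2(add)]; D=∅⟩
step 21: ⟨S=∅; E={q↦3}; C=[((λw. 7) q)]; D=[([2], ∅, [PRIM2(add)])]⟩
step 22: ⟨S=∅; E={q↦3}; C=[q :: (λw. 7) :: AP]; D=[([2], ∅, [PRIM2(add)])]⟩
step 23: ⟨S=[3]; E={q↦3}; C=[(λw. 7) :: AP]; D=[([2], ∅, [PRIM2(add)])]⟩
step 24: ⟨S=[clo(λw. 7, {q↦3}) :: 3]; E={q↦3}; C=[AP]; D=[([2], ∅, [PRIM2(add)])]⟩
step 25: ⟨S=∅; E={w↦3, q↦3}; C=[7]; D=[(∅, {q↦3}, ∅) :: ([2], ∅, [PRIM2(add)])]⟩
step 26: ⟨S=[7]; E={w↦3, q↦3}; C=∅; D=[(∅, {q↦3}, ∅) :: ([2], ∅, [PRIM2(add)])]⟩
step 27: ⟨S=[7]; E={q↦3}; C=∅; D=[([2], ∅, [PRIM2(add)])]⟩
step 28: ⟨S=[7 :: 2]; E=∅; C=[PRIM2(add)]; D=∅⟩
step 29: ⟨S=[9]; E=∅; C=∅; D=∅⟩
→ final value 9

Answer: 9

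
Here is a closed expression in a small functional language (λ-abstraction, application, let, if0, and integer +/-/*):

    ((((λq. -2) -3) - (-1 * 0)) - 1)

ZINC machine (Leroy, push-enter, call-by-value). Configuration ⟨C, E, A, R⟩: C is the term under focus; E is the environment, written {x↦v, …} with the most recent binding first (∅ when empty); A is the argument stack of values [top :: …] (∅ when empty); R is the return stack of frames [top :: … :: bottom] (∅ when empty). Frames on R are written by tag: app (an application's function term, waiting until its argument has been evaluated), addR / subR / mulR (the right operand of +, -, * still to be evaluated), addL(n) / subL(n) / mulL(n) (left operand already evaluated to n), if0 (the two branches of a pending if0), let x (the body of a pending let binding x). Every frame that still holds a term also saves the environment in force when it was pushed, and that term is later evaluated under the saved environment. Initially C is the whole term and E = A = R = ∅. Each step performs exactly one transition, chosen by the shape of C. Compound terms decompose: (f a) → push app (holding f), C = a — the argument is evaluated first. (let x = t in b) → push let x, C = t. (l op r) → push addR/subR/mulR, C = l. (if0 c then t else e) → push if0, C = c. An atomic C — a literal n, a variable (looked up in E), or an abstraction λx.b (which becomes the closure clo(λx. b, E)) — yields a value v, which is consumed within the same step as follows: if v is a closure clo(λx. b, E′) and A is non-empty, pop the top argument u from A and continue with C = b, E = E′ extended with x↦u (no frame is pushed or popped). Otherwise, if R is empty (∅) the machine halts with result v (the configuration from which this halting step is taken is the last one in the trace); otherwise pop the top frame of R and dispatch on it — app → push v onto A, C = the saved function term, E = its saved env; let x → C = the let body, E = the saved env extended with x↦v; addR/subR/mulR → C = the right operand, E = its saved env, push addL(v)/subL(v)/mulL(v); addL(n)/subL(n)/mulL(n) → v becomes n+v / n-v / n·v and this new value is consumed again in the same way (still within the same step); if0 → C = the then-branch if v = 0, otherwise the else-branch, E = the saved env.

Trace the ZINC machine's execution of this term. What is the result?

[0] ⟨C=((((λq. -2) -3) - (-1 * 0)) - 1); E=∅; A=∅; R=∅⟩
[1] ⟨C=(((λq. -2) -3) - (-1 * 0)); E=∅; A=∅; R=[subR]⟩
[2] ⟨C=((λq. -2) -3); E=∅; A=∅; R=[subR :: subR]⟩
[3] ⟨C=-3; E=∅; A=∅; R=[app :: subR :: subR]⟩
[4] ⟨C=(λq. -2); E=∅; A=[-3]; R=[subR :: subR]⟩
[5] ⟨C=-2; E={q↦-3}; A=∅; R=[subR :: subR]⟩
[6] ⟨C=(-1 * 0); E=∅; A=∅; R=[subL(-2) :: subR]⟩
[7] ⟨C=-1; E=∅; A=∅; R=[mulR :: subL(-2) :: subR]⟩
[8] ⟨C=0; E=∅; A=∅; R=[mulL(-1) :: subL(-2) :: subR]⟩
[9] ⟨C=1; E=∅; A=∅; R=[subL(-2)]⟩
→ final value -3

Answer: -3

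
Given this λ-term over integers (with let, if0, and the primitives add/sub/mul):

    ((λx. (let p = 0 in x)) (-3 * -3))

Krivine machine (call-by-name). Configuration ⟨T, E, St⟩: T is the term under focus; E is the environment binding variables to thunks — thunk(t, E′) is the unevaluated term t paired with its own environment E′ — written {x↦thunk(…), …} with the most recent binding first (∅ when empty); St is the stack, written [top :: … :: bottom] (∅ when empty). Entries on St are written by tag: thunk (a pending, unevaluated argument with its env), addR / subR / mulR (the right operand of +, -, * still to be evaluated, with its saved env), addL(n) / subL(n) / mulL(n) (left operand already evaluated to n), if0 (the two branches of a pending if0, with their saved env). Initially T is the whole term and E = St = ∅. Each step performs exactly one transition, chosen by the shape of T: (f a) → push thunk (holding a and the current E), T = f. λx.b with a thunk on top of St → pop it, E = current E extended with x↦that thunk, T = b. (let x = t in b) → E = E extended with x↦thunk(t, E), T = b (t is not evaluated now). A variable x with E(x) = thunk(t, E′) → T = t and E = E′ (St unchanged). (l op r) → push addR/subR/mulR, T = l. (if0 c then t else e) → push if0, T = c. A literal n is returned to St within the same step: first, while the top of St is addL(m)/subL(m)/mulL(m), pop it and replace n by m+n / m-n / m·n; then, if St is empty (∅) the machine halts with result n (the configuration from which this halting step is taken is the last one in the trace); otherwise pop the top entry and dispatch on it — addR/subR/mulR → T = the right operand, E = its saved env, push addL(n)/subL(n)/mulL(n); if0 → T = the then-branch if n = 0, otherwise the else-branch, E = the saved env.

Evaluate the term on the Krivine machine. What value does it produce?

[0] ⟨T=((λx. (let p = 0 in x)) (-3 * -3)); E=∅; St=∅⟩
[1] ⟨T=(λx. (let p = 0 in x)); E=∅; St=[thunk]⟩
[2] ⟨T=(let p = 0 in x); E={x↦thunk((-3 * -3), ∅)}; St=∅⟩
[3] ⟨T=x; E={p↦thunk(0, {x↦thunk((-3 * -3), ∅)}), x↦thunk((-3 * -3), ∅)}; St=∅⟩
[4] ⟨T=(-3 * -3); E=∅; St=∅⟩
[5] ⟨T=-3; E=∅; St=[mulR]⟩
[6] ⟨T=-3; E=∅; St=[mulL(-3)]⟩
→ final value 9

Answer: 9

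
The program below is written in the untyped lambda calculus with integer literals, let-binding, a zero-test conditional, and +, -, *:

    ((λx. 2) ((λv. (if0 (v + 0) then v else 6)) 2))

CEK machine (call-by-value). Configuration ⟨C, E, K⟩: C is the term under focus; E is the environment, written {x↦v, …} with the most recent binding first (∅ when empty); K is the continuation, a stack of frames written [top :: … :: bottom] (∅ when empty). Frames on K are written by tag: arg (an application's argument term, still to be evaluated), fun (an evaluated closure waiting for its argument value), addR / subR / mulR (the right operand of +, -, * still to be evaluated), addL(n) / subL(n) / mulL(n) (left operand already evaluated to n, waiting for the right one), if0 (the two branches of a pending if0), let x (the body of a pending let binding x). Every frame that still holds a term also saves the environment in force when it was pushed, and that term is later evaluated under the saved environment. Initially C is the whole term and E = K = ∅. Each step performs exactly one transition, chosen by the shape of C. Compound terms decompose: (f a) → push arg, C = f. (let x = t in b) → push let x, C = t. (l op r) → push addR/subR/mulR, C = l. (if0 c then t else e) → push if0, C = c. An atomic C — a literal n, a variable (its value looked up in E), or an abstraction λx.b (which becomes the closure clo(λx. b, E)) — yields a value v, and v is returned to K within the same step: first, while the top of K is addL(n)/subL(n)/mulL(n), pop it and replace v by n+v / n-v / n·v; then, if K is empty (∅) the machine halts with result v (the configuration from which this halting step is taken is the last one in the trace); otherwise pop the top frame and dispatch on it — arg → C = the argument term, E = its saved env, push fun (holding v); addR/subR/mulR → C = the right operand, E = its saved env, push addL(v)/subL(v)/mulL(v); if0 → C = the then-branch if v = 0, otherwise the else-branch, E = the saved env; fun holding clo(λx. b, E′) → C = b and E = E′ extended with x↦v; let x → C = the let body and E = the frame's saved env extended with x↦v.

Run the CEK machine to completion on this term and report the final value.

Answer: 2

Machine steps:
step 0: ⟨C=((λx. 2) ((λv. (if0 (v + 0) then v else 6)) 2)); E=∅; K=∅⟩
step 1: ⟨C=(λx. 2); E=∅; K=[arg]⟩
step 2: ⟨C=((λv. (if0 (v + 0) then v else 6)) 2); E=∅; K=[fun]⟩
step 3: ⟨C=(λv. (if0 (v + 0) then v else 6)); E=∅; K=[arg :: fun]⟩
step 4: ⟨C=2; E=∅; K=[fun :: fun]⟩
step 5: ⟨C=(if0 (v + 0) then v else 6); E={v↦2}; K=[fun]⟩
step 6: ⟨C=(v + 0); E={v↦2}; K=[if0 :: fun]⟩
step 7: ⟨C=v; E={v↦2}; K=[addR :: if0 :: fun]⟩
step 8: ⟨C=0; E={v↦2}; K=[addL(2) :: if0 :: fun]⟩
step 9: ⟨C=6; E={v↦2}; K=[fun]⟩
step 10: ⟨C=2; E={x↦6}; K=∅⟩
→ final value 2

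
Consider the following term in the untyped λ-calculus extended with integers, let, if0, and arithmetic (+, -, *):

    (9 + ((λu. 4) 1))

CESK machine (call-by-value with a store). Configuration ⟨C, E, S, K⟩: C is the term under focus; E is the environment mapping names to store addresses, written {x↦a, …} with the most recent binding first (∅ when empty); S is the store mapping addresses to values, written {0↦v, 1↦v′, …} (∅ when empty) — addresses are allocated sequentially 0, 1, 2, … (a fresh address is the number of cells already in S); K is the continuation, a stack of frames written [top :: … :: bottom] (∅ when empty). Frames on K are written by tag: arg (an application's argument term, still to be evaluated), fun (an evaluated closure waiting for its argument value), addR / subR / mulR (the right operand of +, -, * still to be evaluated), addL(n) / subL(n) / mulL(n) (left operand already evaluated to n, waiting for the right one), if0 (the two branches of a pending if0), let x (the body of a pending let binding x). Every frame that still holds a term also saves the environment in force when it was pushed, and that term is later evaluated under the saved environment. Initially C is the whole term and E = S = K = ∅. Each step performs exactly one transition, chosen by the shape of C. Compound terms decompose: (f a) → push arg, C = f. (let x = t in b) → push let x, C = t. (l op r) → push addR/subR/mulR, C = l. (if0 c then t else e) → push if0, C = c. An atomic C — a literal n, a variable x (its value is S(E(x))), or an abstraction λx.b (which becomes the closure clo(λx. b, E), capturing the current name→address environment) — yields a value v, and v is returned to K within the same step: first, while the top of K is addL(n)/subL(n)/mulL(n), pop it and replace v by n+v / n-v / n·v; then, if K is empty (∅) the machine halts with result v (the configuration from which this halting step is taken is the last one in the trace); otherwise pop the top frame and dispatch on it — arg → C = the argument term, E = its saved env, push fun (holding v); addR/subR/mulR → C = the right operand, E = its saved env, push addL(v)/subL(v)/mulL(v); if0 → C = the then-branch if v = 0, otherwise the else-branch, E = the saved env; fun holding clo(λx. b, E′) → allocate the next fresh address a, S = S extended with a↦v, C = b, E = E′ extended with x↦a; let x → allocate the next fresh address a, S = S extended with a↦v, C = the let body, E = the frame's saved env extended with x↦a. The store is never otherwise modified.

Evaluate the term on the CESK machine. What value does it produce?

Answer: 13

Execution trace:
t=0: <C=(9 + ((λu. 4) 1)), E=∅, S=∅, K=∅>
t=1: <C=9, E=∅, S=∅, K=[addR]>
t=2: <C=((λu. 4) 1), E=∅, S=∅, K=[addL(9)]>
t=3: <C=(λu. 4), E=∅, S=∅, K=[arg :: addL(9)]>
t=4: <C=1, E=∅, S=∅, K=[fun :: addL(9)]>
t=5: <C=4, E={u↦0}, S={0↦1}, K=[addL(9)]>
→ final value 13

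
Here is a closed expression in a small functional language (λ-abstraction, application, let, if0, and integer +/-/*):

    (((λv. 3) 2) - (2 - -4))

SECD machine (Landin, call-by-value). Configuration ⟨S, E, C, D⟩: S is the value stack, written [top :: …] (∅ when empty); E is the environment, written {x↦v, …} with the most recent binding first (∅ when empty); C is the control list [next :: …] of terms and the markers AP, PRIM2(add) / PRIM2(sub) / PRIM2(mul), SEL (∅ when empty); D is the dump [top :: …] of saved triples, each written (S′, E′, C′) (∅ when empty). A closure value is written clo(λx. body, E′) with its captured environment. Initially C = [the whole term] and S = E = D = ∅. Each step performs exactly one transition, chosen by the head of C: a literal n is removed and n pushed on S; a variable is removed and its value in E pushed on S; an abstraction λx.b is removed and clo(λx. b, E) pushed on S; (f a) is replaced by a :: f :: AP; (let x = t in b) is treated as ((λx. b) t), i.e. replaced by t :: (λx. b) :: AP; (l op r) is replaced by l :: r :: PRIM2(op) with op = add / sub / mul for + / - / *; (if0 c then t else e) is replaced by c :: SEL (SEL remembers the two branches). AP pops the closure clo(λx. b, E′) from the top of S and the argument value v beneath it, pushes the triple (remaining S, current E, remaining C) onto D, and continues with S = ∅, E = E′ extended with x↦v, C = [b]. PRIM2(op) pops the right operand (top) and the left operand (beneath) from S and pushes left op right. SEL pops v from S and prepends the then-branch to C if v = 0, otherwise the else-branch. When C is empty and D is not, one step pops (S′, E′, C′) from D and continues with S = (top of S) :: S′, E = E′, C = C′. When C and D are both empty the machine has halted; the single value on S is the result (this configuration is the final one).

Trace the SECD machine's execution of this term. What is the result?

t=0: <S=∅, E=∅, C=[(((λv. 3) 2) - (2 - -4))], D=∅>
t=1: <S=∅, E=∅, C=[((λv. 3) 2) :: (2 - -4) :: PRIM2(sub)], D=∅>
t=2: <S=∅, E=∅, C=[2 :: (λv. 3) :: AP :: (2 - -4) :: PRIM2(sub)], D=∅>
t=3: <S=[2], E=∅, C=[(λv. 3) :: AP :: (2 - -4) :: PRIM2(sub)], D=∅>
t=4: <S=[clo(λv. 3, ∅) :: 2], E=∅, C=[AP :: (2 - -4) :: PRIM2(sub)], D=∅>
t=5: <S=∅, E={v↦2}, C=[3], D=[(∅, ∅, [(2 - -4) :: PRIM2(sub)])]>
t=6: <S=[3], E={v↦2}, C=∅, D=[(∅, ∅, [(2 - -4) :: PRIM2(sub)])]>
t=7: <S=[3], E=∅, C=[(2 - -4) :: PRIM2(sub)], D=∅>
t=8: <S=[3], E=∅, C=[2 :: -4 :: PRIM2(sub) :: PRIM2(sub)], D=∅>
t=9: <S=[2 :: 3], E=∅, C=[-4 :: PRIM2(sub) :: PRIM2(sub)], D=∅>
t=10: <S=[-4 :: 2 :: 3], E=∅, C=[PRIM2(sub) :: PRIM2(sub)], D=∅>
t=11: <S=[6 :: 3], E=∅, C=[PRIM2(sub)], D=∅>
t=12: <S=[-3], E=∅, C=∅, D=∅>
→ final value -3

Answer: -3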